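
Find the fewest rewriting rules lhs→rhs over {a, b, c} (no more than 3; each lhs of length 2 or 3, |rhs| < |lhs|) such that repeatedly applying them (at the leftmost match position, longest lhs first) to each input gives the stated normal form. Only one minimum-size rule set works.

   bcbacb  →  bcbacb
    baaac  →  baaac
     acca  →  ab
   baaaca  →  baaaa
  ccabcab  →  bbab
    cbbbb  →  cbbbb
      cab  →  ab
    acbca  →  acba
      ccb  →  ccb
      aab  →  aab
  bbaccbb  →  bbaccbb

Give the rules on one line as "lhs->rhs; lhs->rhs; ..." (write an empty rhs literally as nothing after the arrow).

ca->a; cca->b

  | bcbacb
  | baaac
  | acca => ab
  | baaaca => baaaa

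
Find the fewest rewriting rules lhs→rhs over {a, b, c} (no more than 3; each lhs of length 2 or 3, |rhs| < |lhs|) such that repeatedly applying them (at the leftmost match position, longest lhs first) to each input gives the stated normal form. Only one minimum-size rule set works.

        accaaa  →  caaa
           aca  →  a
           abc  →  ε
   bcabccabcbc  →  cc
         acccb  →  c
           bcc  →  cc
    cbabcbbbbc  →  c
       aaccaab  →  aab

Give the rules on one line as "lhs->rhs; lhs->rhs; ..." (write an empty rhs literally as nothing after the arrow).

  | accaaa => caaa
  | aca => a
  | abc => ac => ε
  | bcabccabcbc => cabccabcbc => caccabcbc => ccabcbc => ccacbc => ccbc => cc

ac->; bc->c; cb->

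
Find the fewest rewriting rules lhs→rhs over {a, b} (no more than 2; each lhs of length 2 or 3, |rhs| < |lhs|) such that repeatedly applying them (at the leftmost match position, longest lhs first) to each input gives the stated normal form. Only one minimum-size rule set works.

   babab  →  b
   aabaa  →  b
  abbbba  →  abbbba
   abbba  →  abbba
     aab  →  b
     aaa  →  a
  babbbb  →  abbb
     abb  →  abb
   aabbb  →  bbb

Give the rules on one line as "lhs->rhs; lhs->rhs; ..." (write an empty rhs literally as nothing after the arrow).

  | babab => aab => b
  | aabaa => baa => b
  | abbbba
  | abbba

aa->; bab->a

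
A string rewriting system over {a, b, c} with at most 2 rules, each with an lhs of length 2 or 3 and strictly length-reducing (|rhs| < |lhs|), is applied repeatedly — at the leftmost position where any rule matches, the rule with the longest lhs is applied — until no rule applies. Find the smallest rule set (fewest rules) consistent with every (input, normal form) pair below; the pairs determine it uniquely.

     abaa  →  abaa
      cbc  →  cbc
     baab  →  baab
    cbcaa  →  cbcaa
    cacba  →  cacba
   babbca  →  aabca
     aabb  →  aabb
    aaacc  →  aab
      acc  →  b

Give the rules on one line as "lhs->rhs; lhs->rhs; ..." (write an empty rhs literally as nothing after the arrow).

acc->b; bab->aa

  | abaa
  | cbc
  | baab
  | cbcaa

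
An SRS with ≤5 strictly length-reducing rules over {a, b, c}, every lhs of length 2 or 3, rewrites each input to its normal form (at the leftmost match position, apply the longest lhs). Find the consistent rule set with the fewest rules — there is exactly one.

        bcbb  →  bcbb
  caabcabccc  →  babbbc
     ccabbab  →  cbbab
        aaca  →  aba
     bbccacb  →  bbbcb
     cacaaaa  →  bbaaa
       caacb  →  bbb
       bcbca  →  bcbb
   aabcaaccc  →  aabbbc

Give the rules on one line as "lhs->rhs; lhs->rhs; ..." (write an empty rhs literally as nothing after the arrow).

ac->b; bcc->bc; ca->b; cca->c

  | bcbb
  | caabcabccc => babcabccc => babbbccc => babbbcc => babbbc
  | ccabbab => cbbab
  | aaca => aba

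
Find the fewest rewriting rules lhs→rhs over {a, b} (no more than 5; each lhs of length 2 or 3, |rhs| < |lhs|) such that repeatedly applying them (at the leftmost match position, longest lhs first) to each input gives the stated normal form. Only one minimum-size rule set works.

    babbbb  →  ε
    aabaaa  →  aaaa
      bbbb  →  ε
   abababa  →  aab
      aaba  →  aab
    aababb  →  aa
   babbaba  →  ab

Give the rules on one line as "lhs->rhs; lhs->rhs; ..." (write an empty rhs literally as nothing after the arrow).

  | babbbb => bbbbb => bbbb => bbb => bb => ε
  | aabaaa => aaaa
  | bbbb => bbb => bb => ε
  | abababa => abbaba => aaba => aab

ba->b; baa->a; bb->; bbb->bb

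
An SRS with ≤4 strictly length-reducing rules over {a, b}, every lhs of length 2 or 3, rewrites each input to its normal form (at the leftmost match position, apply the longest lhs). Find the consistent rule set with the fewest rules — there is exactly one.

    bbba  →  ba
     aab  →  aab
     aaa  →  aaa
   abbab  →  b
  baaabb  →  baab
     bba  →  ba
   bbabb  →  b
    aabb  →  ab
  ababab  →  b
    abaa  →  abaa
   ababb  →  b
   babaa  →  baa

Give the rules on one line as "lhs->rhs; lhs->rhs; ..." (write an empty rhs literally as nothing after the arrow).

  | bbba => bba => ba
  | aab
  | aaa
  | abbab => bab => bb => b

abb->b; bab->bb; bb->b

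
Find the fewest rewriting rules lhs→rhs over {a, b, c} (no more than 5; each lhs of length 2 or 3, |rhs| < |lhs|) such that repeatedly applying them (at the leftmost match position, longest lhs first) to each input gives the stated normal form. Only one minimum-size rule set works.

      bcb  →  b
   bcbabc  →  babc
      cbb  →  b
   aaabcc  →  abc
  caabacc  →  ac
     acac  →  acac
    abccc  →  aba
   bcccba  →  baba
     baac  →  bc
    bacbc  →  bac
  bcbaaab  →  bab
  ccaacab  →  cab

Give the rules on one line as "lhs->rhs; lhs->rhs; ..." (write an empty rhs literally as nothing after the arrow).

aa->; cb->; cc->c; ccc->a

  | bcb => b
  | bcbabc => babc
  | cbb => b
  | aaabcc => abcc => abc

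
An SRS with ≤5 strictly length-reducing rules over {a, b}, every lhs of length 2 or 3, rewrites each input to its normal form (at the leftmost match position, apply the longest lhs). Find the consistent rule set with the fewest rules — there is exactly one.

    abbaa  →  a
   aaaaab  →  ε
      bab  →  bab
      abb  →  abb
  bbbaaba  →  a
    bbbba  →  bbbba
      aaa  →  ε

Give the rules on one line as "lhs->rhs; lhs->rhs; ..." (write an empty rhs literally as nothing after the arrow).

aaa->; aab->; aba->; baa->aa

  | abbaa => abaa => a
  | aaaaab => aab => ε
  | bab
  | abb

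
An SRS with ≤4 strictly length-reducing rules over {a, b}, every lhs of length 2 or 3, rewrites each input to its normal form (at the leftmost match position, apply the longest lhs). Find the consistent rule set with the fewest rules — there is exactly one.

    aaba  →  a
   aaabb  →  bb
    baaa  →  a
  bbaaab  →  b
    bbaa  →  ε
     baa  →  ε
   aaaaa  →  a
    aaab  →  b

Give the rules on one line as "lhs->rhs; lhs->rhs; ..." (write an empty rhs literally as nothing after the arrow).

  | aaba => ba => a
  | aaabb => abb => bb
  | baaa => aaa => a
  | bbaaab => baaab => aaab => ab => b

aa->; ab->b; ba->a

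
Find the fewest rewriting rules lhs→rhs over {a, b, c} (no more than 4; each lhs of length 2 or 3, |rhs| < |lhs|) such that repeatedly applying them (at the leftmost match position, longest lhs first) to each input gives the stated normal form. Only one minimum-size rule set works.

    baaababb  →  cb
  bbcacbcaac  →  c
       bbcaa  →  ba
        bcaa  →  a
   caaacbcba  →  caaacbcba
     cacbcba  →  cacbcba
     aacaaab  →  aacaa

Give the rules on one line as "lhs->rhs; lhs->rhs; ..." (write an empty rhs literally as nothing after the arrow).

  | baaababb => cababb => cabb => cb
  | bbcacbcaac => bcbcaac => bcac => c
  | bbcaa => ba
  | bcaa => a

ab->; baa->c; bca->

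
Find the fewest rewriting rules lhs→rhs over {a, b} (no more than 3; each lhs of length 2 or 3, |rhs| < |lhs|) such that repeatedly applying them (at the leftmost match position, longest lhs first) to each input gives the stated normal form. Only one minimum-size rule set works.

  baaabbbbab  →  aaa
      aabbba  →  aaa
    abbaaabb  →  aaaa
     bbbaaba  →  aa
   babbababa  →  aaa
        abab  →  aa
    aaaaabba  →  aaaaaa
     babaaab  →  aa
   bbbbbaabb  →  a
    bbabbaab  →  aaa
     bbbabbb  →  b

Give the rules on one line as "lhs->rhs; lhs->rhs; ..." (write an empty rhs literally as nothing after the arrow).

  | baaabbbbab => aabbbbab => aabbbab => aabbab => aabab => aaab => aaa
  | aabbba => aabba => aaba => aaa
  | abbaaabb => abaaabb => aaaabb => aaaab => aaaa
  | bbbaaba => baaba => aba => aa

ab->a; ba->; bb->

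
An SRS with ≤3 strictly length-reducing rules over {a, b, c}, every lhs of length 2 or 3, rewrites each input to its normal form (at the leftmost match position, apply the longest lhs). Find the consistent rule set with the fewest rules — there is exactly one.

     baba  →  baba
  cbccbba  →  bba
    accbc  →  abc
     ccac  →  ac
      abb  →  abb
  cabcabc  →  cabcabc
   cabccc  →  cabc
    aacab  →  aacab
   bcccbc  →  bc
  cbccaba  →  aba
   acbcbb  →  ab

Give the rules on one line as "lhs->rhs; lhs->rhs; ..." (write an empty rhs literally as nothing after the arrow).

  | baba
  | cbccbba => ccbba => bba
  | accbc => abc
  | ccac => ac

cb->; cc->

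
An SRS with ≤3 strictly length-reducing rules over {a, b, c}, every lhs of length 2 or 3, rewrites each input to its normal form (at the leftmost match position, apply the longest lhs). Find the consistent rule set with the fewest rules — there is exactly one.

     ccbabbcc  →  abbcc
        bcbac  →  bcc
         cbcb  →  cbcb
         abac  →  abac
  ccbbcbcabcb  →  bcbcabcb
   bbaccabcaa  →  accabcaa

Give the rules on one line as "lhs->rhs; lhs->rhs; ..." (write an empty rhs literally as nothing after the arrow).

  | ccbabbcc => abbcc
  | bcbac => bcc
  | cbcb
  | abac

bba->a; cba->c; ccb->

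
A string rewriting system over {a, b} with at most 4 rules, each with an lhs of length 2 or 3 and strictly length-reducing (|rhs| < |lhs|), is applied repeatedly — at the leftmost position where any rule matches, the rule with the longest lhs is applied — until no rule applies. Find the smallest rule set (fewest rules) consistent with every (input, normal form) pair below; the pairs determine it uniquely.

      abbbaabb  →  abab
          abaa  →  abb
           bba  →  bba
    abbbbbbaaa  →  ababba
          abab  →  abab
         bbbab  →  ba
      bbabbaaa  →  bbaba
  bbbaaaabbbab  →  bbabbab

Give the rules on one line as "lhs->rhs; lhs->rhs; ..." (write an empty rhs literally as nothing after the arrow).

aa->b; aaa->b; aab->a; bbb->ba

  | abbbaabb => abaaabb => abbbb => abab
  | abaa => abb
  | bba
  | abbbbbbaaa => ababbbaaa => ababaaaa => ababba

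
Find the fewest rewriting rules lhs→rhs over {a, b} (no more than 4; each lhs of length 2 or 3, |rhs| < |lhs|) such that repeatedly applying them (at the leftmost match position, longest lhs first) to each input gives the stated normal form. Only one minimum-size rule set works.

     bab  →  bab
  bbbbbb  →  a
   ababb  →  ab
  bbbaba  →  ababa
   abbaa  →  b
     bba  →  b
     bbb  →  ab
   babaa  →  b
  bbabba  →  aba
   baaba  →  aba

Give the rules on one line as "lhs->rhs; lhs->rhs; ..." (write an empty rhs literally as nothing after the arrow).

  | bab
  | bbbbbb => abbbb => bb => a
  | ababb => ab
  | bbbaba => ababa

aa->b; abb->; bb->a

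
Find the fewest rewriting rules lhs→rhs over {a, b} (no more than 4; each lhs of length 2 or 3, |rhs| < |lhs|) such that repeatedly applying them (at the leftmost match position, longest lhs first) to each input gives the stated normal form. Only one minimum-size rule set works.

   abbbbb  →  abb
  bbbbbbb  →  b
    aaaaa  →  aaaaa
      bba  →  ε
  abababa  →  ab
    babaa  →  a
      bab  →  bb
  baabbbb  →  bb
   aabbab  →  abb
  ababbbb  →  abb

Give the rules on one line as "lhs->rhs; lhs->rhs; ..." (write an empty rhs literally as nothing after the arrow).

aab->a; ba->b; bba->; bbb->

  | abbbbb => abb
  | bbbbbbb => bbbb => b
  | aaaaa
  | bba => ε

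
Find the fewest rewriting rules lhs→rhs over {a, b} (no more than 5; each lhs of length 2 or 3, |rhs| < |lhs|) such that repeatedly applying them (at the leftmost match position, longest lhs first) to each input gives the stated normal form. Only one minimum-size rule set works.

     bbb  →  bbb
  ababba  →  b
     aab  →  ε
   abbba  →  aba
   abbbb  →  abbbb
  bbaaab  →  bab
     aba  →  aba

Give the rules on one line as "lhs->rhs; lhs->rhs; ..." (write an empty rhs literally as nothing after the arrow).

aa->b; aab->; baa->a; bba->a

  | bbb
  | ababba => abaa => aa => b
  | aab => ε
  | abbba => aba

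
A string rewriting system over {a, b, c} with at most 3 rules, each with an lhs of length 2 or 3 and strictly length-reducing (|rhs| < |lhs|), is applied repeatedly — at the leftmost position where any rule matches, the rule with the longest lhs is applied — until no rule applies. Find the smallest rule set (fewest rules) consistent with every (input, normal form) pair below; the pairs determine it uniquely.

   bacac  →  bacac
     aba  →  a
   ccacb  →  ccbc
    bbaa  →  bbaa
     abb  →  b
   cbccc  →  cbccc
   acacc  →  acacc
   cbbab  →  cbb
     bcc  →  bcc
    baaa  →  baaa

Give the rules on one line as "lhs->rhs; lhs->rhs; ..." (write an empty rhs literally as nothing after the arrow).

  | bacac
  | aba => a
  | ccacb => ccbc
  | bbaa

ab->; acb->bc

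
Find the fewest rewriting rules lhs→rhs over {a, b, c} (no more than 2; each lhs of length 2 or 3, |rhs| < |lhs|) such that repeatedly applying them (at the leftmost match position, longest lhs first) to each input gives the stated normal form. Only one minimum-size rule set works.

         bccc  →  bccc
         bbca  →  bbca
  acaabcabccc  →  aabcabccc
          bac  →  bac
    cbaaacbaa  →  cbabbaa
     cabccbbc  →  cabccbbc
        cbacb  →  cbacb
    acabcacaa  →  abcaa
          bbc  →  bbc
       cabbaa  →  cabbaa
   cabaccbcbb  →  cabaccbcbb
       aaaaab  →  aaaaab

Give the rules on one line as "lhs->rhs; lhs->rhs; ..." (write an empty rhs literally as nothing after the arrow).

aac->b; aca->a

  | bccc
  | bbca
  | acaabcabccc => aabcabccc
  | bac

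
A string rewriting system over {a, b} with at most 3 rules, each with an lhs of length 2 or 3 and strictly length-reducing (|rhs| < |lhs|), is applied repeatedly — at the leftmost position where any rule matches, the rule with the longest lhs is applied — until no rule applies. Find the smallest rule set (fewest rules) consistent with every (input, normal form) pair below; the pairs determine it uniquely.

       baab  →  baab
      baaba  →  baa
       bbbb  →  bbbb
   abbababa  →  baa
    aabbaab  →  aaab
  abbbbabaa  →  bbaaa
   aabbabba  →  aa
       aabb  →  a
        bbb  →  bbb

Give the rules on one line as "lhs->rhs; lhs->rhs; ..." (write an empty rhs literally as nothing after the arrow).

  | baab
  | baaba => baa
  | bbbb
  | abbababa => baababa => baaba => baa

aba->a; abb->ba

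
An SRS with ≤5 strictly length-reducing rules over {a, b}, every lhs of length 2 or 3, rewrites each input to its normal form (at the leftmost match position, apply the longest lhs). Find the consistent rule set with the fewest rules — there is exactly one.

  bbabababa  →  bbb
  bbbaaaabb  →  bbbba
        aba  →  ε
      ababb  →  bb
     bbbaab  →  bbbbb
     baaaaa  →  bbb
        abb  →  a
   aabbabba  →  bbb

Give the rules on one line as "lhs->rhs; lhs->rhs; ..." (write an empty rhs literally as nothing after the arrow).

  | bbabababa => bbbaba => bbb
  | bbbaaaabb => bbbbabb => bbbbab => bbbba
  | aba => ε
  | ababb => bb

aa->b; aaa->b; ab->a; aba->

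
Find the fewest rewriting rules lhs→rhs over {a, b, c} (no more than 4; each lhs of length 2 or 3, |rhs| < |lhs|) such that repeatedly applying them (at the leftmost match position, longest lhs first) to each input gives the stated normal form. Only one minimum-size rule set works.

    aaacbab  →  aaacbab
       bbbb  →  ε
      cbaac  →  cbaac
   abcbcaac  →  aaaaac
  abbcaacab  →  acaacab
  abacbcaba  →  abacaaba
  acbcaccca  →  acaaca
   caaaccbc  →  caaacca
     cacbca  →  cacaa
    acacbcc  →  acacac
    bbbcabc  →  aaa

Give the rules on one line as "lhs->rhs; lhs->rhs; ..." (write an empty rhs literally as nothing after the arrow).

bb->; bc->a; ccc->c

  | aaacbab
  | bbbb => bb => ε
  | cbaac
  | abcbcaac => aabcaac => aaaaac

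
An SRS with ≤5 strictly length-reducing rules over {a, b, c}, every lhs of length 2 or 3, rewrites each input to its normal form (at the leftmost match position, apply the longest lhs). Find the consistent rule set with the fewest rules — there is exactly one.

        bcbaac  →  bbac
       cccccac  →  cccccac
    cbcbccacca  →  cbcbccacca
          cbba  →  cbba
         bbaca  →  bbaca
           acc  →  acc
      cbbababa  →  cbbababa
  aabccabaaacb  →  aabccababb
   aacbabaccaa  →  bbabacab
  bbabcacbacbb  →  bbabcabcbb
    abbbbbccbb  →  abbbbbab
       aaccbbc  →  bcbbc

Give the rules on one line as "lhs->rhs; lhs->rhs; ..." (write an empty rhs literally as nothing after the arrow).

aac->b; caa->ab; cba->b; ccb->a

  | bcbaac => bbac
  | cccccac
  | cbcbccacca
  | cbba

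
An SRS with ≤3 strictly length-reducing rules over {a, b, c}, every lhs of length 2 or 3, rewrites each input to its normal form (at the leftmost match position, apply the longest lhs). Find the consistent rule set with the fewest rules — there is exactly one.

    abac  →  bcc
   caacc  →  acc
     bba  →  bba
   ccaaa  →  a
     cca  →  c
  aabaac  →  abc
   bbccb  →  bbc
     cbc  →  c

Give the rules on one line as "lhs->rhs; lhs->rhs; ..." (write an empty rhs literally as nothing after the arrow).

aba->bc; ca->; cb->

  | abac => bcc
  | caacc => acc
  | bba
  | ccaaa => caa => a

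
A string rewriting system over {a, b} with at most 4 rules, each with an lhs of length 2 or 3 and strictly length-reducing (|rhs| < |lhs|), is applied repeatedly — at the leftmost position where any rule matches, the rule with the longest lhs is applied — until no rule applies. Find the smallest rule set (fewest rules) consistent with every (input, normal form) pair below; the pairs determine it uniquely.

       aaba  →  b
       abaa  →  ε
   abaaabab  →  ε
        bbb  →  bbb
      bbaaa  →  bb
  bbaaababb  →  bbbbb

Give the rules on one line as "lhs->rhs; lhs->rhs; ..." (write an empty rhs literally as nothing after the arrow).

  | aaba => ba => b
  | abaa => aa => ε
  | abaaabab => aaabab => abab => ab => ε
  | bbb

aa->; ab->; ba->b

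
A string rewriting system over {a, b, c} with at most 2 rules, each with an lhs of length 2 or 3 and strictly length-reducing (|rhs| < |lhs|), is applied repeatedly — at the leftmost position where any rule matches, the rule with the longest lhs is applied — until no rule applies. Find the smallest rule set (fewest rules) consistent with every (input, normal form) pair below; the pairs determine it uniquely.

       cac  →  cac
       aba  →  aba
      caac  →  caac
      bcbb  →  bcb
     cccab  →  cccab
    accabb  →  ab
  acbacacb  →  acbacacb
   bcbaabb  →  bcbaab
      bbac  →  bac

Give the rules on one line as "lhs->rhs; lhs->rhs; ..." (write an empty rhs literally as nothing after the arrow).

  | cac
  | aba
  | caac
  | bcbb => bcb

acc->; bb->b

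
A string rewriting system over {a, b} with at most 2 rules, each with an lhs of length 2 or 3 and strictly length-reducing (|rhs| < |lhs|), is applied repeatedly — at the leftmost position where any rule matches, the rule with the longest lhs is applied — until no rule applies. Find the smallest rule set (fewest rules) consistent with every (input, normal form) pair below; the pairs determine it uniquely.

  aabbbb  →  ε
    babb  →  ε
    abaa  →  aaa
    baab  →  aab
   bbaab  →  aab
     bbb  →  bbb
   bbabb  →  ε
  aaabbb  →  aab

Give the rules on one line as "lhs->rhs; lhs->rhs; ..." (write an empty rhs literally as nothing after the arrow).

abb->; ba->a

  | aabbbb => abb => ε
  | babb => abb => ε
  | abaa => aaa
  | baab => aab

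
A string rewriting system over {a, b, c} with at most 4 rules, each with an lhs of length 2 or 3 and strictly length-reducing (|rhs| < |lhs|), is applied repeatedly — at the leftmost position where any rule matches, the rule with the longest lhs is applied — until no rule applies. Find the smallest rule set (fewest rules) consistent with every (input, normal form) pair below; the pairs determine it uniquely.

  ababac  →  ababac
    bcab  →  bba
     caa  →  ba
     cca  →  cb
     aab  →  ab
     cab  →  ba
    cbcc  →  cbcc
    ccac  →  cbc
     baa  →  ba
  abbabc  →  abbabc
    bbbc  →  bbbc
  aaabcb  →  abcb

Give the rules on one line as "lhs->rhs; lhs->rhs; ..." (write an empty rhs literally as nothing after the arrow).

  | ababac
  | bcab => bba
  | caa => ba
  | cca => cb

aa->a; ca->b; cab->ba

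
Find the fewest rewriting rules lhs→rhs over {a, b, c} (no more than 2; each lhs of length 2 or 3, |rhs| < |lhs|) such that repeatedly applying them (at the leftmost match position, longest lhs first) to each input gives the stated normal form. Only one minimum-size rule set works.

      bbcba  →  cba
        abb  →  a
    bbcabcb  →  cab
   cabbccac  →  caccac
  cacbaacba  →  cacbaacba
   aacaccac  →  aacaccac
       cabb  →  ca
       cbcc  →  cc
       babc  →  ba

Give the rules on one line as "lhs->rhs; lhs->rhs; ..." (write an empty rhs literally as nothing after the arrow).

bb->; bc->

  | bbcba => cba
  | abb => a
  | bbcabcb => cabcb => cab
  | cabbccac => caccac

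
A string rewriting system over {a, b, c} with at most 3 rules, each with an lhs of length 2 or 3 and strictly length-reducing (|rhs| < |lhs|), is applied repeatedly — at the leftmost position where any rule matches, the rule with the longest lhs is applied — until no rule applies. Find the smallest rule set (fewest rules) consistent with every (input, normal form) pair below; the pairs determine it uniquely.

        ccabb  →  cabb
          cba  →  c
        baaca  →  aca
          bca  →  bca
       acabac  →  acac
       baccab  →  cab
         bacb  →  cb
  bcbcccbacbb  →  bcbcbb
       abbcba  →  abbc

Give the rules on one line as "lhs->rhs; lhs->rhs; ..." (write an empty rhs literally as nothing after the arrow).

ba->; cc->c

  | ccabb => cabb
  | cba => c
  | baaca => aca
  | bca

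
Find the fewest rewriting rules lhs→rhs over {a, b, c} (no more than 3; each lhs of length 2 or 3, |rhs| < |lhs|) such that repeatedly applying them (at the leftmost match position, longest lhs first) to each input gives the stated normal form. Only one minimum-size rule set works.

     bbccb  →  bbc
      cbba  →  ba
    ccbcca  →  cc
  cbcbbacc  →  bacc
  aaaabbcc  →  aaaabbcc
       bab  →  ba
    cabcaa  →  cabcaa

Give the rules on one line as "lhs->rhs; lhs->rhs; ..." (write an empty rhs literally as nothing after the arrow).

bab->ba; cb->; cca->c

  | bbccb => bbc
  | cbba => ba
  | ccbcca => ccca => cc
  | cbcbbacc => cbbacc => bacc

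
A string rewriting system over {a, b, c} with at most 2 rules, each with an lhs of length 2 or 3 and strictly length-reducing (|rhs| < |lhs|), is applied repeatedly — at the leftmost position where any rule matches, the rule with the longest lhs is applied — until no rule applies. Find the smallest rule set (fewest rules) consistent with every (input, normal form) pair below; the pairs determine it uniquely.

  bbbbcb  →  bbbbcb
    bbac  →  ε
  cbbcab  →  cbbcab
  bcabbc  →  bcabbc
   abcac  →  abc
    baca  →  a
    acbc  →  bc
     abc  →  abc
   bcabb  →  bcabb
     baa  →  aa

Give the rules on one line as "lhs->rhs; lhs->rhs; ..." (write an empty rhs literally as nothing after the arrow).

ac->; ba->a

  | bbbbcb
  | bbac => bac => ac => ε
  | cbbcab
  | bcabbc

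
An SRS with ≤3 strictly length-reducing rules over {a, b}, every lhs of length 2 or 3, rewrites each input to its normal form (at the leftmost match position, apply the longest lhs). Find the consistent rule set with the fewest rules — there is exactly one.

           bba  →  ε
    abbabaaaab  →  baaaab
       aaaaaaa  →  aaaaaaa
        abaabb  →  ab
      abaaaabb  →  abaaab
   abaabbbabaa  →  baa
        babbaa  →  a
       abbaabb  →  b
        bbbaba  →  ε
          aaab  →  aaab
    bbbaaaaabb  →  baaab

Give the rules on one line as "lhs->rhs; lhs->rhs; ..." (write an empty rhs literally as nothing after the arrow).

abb->b; bab->b; bba->

  | bba => ε
  | abbabaaaab => babaaaab => baaaab
  | aaaaaaa
  | abaabb => abab => ab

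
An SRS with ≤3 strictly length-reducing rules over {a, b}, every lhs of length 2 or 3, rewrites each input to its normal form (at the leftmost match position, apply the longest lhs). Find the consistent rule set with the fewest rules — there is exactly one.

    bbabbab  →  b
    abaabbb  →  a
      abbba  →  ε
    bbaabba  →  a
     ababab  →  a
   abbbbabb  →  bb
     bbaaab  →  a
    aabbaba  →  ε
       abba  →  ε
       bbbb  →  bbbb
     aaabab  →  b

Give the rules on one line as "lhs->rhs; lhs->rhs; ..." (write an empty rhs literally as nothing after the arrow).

  | bbabbab => babbab => abbab => abab => aab => b
  | abaabbb => aaabbb => abbb => abb => ab => a
  | abbba => abba => aba => aa => ε
  | bbaabba => baabba => aabba => bba => ba => a

aa->; ab->a; ba->a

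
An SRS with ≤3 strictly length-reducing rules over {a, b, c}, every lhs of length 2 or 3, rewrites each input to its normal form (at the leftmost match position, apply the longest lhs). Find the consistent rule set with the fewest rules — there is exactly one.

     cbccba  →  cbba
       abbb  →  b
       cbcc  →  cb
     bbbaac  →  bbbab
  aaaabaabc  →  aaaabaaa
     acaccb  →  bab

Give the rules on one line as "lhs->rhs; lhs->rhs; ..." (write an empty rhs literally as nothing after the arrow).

  | cbccba => cacba => cbba
  | abbb => b
  | cbcc => cac => cb
  | bbbaac => bbbab

abb->; ac->b; bc->a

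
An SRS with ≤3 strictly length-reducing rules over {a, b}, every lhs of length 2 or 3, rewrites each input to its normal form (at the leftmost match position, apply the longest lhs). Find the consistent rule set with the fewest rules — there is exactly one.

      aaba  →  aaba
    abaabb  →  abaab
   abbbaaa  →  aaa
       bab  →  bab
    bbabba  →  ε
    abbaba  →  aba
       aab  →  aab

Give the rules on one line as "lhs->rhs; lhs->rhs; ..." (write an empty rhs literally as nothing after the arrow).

bb->b; bba->

  | aaba
  | abaabb => abaab
  | abbbaaa => abbaaa => aaa
  | bab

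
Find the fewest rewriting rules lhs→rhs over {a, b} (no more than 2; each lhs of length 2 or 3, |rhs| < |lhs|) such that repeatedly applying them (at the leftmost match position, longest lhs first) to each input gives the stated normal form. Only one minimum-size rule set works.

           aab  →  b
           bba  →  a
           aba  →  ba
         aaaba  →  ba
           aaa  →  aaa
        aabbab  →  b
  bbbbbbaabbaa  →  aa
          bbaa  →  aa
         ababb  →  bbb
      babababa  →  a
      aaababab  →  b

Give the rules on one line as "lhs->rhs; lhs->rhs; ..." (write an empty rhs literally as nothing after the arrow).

ab->b; bba->a

  | aab => ab => b
  | bba => a
  | aba => ba
  | aaaba => aaba => aba => ba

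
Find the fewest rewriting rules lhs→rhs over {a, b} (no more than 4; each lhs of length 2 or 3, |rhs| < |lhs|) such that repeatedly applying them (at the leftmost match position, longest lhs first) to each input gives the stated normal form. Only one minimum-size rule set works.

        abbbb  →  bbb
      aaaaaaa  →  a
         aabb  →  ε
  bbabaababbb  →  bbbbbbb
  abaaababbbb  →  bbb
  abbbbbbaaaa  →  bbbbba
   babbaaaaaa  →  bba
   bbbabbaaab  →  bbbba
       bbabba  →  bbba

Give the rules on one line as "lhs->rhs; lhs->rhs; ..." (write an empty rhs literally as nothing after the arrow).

aa->a; aab->a; ab->; aba->b

  | abbbb => bbb
  | aaaaaaa => aaaaaa => aaaaa => aaaa => aaa => aa => a
  | aabb => ab => ε
  | bbabaababbb => bbbababbb => bbbbbbb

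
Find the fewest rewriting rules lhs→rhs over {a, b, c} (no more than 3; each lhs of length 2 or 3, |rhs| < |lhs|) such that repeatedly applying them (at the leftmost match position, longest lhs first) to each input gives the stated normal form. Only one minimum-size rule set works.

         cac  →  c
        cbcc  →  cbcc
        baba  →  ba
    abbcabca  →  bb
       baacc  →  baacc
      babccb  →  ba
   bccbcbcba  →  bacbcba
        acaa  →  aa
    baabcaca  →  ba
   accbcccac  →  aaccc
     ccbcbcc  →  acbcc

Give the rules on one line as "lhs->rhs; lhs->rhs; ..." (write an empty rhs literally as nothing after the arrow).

  | cac => c
  | cbcc
  | baba => ba
  | abbcabca => bcabca => bbca => bb

ab->; ca->; ccb->a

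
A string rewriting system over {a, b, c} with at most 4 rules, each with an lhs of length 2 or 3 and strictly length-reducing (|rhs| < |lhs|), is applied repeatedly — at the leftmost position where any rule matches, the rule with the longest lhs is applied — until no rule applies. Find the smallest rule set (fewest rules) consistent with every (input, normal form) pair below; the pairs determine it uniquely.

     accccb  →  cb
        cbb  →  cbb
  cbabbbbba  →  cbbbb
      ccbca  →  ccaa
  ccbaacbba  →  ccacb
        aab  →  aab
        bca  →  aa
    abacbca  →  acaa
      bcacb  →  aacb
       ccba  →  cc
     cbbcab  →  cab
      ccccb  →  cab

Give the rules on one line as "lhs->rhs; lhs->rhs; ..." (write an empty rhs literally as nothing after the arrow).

  | accccb => bbccb => bacb => cb
  | cbb
  | cbabbbbba => cbbbbba => cbbbb
  | ccbca => ccaa

acc->bb; ba->; bc->a; ccc->cb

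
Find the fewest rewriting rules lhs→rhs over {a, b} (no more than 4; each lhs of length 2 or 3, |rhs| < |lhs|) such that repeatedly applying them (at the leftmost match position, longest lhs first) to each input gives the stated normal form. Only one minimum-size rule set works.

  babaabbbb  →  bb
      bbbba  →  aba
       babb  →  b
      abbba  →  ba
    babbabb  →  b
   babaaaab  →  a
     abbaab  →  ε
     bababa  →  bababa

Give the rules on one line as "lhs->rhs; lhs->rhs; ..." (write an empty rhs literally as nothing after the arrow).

  | babaabbbb => baabbbb => abbbb => bb
  | bbbba => aba
  | babb => b
  | abbba => ba

aab->; abb->; baa->a; bbb->a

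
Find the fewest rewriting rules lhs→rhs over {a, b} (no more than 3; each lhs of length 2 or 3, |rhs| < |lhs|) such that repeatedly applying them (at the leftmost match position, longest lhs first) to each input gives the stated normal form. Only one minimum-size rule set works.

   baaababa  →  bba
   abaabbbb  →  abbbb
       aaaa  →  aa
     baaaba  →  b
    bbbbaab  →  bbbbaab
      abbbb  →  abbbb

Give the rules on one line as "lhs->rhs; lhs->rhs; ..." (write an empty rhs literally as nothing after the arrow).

aaa->a; aba->

  | baaababa => bababa => bba
  | abaabbbb => abbbb
  | aaaa => aa
  | baaaba => baba => b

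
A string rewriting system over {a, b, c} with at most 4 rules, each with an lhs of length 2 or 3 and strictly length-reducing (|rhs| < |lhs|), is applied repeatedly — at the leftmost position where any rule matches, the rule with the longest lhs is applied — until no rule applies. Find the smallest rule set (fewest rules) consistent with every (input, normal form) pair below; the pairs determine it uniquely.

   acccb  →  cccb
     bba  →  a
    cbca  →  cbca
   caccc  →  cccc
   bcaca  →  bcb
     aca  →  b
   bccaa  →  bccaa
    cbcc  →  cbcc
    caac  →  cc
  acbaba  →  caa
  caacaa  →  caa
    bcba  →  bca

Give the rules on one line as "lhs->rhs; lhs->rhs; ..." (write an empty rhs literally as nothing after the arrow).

  | acccb => cccb
  | bba => ba => a
  | cbca
  | caccc => cccc

ac->c; aca->b; ba->a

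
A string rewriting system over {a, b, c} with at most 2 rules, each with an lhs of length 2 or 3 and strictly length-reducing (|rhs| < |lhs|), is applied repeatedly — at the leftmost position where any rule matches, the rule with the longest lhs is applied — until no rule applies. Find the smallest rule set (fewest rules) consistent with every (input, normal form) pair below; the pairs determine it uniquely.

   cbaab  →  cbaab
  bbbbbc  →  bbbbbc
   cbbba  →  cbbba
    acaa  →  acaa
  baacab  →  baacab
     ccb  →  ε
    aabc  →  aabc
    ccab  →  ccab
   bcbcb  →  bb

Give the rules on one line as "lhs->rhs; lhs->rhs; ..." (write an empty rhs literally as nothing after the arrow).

  | cbaab
  | bbbbbc
  | cbbba
  | acaa

cbc->; ccb->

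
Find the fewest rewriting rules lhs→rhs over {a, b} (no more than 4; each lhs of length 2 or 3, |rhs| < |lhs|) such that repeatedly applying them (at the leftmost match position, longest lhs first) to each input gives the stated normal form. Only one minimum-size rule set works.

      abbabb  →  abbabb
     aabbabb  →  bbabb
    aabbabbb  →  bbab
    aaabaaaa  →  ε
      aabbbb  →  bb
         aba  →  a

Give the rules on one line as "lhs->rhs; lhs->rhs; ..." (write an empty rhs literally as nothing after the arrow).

aa->; aba->a; bbb->b

  | abbabb
  | aabbabb => bbabb
  | aabbabbb => bbabbb => bbab
  | aaabaaaa => abaaaa => aaaa => aa => ε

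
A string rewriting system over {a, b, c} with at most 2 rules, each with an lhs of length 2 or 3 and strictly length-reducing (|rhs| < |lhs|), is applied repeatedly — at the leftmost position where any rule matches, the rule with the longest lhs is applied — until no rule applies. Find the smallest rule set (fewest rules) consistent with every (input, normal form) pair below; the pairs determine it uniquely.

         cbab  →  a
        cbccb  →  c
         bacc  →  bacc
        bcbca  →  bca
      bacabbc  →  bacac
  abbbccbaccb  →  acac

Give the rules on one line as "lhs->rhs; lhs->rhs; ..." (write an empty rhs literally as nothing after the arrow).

ab->a; cb->

  | cbab => ab => a
  | cbccb => ccb => c
  | bacc
  | bcbca => bca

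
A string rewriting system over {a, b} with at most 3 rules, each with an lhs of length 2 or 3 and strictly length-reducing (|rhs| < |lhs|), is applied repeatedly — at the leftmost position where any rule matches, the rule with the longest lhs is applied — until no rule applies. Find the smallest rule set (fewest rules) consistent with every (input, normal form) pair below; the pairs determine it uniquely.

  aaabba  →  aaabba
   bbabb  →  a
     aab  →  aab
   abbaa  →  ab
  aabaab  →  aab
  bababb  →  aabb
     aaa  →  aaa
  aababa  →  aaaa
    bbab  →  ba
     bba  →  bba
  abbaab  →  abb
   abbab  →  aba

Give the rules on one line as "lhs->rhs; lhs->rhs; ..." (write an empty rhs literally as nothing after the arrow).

baa->; bab->a

  | aaabba
  | bbabb => bab => a
  | aab
  | abbaa => ab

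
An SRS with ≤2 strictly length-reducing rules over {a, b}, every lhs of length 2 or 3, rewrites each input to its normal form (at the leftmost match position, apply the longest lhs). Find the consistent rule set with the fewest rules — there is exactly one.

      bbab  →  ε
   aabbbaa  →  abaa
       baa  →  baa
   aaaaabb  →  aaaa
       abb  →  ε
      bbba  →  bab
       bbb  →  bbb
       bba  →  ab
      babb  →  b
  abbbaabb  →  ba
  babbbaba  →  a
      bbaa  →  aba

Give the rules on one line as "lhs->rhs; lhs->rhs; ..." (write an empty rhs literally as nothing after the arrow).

abb->; bba->ab

  | bbab => abb => ε
  | aabbbaa => abaa
  | baa
  | aaaaabb => aaaa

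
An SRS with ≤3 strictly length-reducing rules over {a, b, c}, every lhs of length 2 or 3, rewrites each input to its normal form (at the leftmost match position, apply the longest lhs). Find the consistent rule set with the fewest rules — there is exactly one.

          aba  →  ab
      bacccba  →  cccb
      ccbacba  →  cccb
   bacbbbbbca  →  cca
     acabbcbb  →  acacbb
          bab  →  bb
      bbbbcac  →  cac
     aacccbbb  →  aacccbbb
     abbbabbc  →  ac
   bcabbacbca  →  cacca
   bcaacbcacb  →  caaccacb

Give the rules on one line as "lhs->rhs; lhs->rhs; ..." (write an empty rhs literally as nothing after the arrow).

  | aba => ab
  | bacccba => bcccba => cccba => cccb
  | ccbacba => ccbcba => cccba => cccb
  | bacbbbbbca => bcbbbbbca => cbbbbbca => cbbbbca => cbbbca => cbbca => cbca => cca

ba->b; bc->c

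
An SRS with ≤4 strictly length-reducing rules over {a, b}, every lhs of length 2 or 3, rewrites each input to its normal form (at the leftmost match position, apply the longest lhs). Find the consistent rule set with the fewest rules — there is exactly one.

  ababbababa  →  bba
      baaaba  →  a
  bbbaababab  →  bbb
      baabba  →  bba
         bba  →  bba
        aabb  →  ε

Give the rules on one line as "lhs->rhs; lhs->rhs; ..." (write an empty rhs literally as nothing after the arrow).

aab->a; ab->; abb->bb; baa->

  | ababbababa => abbababa => bbababa => bbaba => bba
  | baaaba => aba => a
  | bbbaababab => bbbabab => bbbab => bbb
  | baabba => bba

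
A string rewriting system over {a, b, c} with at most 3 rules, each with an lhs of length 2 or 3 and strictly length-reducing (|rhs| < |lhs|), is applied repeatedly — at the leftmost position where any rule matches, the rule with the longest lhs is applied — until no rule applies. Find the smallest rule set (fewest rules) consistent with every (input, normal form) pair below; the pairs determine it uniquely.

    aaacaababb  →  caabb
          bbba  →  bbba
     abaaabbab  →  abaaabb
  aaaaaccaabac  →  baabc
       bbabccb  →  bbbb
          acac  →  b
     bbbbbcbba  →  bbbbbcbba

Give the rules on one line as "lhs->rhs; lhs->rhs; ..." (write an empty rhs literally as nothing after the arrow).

ac->c; bab->b; cc->b

  | aaacaababb => aacaababb => acaababb => caababb => caabb
  | bbba
  | abaaabbab => abaaabb
  | aaaaaccaabac => aaaaccaabac => aaaccaabac => aaccaabac => accaabac => ccaabac => baabac => baabc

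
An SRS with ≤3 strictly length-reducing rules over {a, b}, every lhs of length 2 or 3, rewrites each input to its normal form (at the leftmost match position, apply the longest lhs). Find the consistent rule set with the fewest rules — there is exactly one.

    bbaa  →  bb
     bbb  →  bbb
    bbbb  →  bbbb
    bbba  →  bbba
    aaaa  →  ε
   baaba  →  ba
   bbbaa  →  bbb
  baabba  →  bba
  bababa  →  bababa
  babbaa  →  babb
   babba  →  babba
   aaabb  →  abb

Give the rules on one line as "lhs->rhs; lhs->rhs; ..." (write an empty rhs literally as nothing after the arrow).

  | bbaa => bb
  | bbb
  | bbbb
  | bbba

aa->; aab->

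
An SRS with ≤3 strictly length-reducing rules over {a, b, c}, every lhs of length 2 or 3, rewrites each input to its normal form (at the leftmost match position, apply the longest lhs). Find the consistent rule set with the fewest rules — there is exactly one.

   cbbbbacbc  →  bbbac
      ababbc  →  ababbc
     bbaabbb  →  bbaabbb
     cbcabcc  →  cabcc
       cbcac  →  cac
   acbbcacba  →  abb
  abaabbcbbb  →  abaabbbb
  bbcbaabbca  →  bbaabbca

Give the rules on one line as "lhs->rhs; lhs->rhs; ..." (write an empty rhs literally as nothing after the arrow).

  | cbbbbacbc => bbbacbc => bbbac
  | ababbc
  | bbaabbb
  | cbcabcc => cabcc

caa->b; cb->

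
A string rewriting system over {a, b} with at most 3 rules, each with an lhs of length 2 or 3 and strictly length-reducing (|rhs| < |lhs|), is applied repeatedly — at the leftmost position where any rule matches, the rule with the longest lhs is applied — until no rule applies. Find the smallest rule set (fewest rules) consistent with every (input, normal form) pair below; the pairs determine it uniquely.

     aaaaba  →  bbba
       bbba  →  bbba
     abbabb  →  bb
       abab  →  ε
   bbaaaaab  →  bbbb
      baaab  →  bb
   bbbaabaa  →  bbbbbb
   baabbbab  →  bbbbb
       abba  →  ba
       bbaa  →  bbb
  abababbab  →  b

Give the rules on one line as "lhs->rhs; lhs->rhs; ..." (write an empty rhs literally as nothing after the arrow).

  | aaaaba => baaba => bbba
  | bbba
  | abbabb => babb => bb
  | abab => ab => ε

aa->b; ab->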